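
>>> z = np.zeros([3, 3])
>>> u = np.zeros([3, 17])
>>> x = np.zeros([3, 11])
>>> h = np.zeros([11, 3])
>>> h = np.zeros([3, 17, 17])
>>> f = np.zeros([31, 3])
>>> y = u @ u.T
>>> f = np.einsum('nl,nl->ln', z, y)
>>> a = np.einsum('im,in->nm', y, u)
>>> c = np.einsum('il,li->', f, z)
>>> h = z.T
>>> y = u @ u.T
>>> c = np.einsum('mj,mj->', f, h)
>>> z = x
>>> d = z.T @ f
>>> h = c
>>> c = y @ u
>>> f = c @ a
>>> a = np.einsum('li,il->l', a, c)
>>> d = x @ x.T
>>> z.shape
(3, 11)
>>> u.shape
(3, 17)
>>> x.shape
(3, 11)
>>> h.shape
()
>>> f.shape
(3, 3)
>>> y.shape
(3, 3)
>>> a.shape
(17,)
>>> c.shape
(3, 17)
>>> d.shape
(3, 3)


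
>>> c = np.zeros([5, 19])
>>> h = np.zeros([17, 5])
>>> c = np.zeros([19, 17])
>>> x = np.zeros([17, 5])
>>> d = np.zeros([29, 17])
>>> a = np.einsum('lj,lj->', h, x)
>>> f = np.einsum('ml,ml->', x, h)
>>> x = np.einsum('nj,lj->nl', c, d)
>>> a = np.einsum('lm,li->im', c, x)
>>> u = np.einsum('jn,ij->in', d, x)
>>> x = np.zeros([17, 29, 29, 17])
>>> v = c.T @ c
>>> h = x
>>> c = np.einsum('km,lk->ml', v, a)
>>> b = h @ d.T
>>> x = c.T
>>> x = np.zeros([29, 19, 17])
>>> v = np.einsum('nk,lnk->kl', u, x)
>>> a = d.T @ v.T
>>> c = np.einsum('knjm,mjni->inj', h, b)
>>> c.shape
(29, 29, 29)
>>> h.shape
(17, 29, 29, 17)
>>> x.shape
(29, 19, 17)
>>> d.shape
(29, 17)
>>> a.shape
(17, 17)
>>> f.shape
()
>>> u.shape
(19, 17)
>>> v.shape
(17, 29)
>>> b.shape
(17, 29, 29, 29)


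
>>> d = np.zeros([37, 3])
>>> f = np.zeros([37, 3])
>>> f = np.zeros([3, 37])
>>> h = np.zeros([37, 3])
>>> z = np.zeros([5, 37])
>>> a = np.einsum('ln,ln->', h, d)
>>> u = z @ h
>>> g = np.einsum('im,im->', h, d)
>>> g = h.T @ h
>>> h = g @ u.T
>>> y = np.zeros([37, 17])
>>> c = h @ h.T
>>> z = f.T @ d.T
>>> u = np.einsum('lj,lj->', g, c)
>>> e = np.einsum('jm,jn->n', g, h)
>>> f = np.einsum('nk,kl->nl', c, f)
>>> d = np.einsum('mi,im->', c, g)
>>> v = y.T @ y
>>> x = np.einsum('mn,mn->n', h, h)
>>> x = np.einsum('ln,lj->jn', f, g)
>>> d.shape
()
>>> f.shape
(3, 37)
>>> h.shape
(3, 5)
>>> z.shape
(37, 37)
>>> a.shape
()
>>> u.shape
()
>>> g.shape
(3, 3)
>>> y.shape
(37, 17)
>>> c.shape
(3, 3)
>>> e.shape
(5,)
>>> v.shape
(17, 17)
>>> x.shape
(3, 37)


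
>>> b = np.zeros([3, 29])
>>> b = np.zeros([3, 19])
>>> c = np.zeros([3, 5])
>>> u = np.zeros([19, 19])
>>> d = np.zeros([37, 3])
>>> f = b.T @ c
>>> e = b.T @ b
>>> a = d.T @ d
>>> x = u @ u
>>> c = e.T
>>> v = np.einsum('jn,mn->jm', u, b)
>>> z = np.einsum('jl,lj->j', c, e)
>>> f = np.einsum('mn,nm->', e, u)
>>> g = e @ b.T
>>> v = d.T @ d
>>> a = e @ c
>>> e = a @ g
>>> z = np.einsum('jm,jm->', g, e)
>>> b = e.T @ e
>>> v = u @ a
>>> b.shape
(3, 3)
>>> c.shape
(19, 19)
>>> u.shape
(19, 19)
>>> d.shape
(37, 3)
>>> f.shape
()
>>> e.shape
(19, 3)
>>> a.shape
(19, 19)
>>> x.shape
(19, 19)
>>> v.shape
(19, 19)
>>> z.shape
()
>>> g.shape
(19, 3)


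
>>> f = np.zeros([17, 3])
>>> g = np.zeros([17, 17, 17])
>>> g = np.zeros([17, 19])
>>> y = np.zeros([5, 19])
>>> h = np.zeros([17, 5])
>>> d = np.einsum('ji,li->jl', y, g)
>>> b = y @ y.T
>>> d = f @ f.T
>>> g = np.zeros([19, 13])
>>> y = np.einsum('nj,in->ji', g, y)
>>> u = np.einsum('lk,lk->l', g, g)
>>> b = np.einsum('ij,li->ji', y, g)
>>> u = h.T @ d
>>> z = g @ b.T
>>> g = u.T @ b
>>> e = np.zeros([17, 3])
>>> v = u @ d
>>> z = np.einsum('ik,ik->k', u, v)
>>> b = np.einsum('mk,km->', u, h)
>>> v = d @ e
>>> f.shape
(17, 3)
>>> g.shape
(17, 13)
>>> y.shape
(13, 5)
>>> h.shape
(17, 5)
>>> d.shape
(17, 17)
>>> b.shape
()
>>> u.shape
(5, 17)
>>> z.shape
(17,)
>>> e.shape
(17, 3)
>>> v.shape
(17, 3)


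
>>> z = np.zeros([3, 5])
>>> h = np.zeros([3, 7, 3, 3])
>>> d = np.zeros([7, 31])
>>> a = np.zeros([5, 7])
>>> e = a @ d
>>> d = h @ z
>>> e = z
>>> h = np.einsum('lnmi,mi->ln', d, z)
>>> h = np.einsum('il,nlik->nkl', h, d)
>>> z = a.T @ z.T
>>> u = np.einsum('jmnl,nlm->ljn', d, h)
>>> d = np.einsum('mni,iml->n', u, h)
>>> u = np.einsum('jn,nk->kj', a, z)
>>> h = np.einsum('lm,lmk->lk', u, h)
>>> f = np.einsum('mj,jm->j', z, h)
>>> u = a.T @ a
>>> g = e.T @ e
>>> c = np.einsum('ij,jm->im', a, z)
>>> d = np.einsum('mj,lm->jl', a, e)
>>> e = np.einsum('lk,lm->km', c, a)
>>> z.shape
(7, 3)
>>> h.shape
(3, 7)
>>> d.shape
(7, 3)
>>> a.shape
(5, 7)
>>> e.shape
(3, 7)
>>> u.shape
(7, 7)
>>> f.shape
(3,)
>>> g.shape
(5, 5)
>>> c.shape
(5, 3)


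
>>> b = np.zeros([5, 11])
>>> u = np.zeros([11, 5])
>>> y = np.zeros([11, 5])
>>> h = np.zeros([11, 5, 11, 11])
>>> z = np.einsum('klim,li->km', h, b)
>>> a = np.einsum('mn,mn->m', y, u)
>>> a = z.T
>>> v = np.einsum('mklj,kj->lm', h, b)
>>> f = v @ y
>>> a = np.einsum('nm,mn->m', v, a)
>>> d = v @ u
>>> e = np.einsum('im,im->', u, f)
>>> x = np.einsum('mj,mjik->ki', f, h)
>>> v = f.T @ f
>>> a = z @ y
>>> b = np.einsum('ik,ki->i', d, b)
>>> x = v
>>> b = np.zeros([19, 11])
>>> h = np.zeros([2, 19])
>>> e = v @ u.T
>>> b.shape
(19, 11)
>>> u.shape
(11, 5)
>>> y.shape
(11, 5)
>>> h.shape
(2, 19)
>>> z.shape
(11, 11)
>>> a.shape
(11, 5)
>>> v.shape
(5, 5)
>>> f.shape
(11, 5)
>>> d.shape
(11, 5)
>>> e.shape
(5, 11)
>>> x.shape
(5, 5)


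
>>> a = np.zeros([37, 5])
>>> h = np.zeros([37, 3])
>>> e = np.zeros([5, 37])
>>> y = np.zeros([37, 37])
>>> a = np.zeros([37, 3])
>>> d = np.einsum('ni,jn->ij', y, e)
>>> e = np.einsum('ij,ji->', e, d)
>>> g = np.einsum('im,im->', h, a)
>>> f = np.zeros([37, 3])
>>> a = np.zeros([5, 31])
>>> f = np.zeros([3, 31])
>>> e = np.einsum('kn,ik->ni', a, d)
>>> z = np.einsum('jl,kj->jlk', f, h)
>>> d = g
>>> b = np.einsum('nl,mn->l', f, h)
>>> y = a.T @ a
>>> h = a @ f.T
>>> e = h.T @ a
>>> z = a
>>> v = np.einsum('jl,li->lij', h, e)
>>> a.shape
(5, 31)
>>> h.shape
(5, 3)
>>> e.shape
(3, 31)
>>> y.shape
(31, 31)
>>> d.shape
()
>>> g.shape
()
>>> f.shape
(3, 31)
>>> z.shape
(5, 31)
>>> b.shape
(31,)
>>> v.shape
(3, 31, 5)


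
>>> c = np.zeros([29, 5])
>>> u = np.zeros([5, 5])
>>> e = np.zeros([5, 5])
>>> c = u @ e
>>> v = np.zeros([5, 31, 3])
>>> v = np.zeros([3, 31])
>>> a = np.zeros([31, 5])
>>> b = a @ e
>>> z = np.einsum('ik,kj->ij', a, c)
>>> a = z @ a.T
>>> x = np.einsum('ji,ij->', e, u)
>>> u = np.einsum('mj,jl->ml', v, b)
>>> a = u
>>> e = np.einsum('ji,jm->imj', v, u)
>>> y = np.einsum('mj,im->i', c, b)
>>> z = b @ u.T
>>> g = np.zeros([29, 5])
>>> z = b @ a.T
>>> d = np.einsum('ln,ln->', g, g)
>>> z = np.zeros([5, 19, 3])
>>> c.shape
(5, 5)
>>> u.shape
(3, 5)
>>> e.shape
(31, 5, 3)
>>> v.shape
(3, 31)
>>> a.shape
(3, 5)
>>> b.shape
(31, 5)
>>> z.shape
(5, 19, 3)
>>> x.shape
()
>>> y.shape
(31,)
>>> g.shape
(29, 5)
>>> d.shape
()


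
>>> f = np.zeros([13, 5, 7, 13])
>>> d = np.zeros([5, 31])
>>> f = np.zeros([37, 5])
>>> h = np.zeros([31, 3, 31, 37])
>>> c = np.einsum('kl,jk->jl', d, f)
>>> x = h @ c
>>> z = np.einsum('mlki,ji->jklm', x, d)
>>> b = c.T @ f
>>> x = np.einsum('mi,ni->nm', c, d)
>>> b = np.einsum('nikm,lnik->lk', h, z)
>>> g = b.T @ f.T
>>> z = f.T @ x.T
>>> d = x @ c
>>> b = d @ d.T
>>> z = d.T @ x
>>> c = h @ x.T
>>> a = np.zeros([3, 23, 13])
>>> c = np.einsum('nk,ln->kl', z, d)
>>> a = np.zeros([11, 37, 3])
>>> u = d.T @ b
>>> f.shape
(37, 5)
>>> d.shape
(5, 31)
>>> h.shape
(31, 3, 31, 37)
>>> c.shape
(37, 5)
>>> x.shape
(5, 37)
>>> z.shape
(31, 37)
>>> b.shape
(5, 5)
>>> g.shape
(31, 37)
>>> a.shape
(11, 37, 3)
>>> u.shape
(31, 5)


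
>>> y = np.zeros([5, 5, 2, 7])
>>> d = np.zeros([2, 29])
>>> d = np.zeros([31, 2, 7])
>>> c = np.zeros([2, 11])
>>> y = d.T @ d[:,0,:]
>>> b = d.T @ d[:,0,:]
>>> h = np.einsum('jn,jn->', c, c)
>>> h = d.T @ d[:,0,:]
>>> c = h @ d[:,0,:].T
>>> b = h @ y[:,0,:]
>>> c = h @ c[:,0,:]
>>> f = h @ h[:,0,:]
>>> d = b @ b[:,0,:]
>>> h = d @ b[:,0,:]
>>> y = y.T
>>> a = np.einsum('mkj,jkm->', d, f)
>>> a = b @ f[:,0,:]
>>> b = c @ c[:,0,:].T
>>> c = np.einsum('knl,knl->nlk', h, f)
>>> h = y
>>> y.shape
(7, 2, 7)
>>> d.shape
(7, 2, 7)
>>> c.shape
(2, 7, 7)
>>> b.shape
(7, 2, 7)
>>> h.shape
(7, 2, 7)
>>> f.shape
(7, 2, 7)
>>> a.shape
(7, 2, 7)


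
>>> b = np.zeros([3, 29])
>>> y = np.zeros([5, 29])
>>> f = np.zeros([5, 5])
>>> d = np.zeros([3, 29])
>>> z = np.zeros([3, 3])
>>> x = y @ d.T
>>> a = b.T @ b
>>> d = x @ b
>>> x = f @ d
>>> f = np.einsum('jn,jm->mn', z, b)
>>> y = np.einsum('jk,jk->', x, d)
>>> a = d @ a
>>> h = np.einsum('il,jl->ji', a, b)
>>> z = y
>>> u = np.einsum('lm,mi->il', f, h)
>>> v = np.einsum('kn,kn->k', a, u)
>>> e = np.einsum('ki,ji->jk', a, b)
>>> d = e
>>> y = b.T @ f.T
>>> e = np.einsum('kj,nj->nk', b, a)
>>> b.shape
(3, 29)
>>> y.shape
(29, 29)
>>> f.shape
(29, 3)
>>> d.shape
(3, 5)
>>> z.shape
()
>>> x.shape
(5, 29)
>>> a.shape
(5, 29)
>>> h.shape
(3, 5)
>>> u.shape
(5, 29)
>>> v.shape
(5,)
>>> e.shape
(5, 3)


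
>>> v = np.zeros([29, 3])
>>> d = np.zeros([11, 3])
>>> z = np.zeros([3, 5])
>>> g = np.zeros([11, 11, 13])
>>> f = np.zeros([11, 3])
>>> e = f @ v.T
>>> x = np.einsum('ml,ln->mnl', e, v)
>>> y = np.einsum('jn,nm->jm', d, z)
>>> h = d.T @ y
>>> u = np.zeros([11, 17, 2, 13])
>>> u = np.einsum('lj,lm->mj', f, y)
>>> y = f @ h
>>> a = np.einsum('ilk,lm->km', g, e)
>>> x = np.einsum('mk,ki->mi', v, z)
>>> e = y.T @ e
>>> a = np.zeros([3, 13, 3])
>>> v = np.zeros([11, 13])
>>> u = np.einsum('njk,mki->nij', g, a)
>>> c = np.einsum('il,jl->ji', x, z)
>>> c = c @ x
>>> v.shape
(11, 13)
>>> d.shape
(11, 3)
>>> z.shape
(3, 5)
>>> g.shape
(11, 11, 13)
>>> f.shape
(11, 3)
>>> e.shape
(5, 29)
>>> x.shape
(29, 5)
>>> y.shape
(11, 5)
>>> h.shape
(3, 5)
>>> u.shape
(11, 3, 11)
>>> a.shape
(3, 13, 3)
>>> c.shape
(3, 5)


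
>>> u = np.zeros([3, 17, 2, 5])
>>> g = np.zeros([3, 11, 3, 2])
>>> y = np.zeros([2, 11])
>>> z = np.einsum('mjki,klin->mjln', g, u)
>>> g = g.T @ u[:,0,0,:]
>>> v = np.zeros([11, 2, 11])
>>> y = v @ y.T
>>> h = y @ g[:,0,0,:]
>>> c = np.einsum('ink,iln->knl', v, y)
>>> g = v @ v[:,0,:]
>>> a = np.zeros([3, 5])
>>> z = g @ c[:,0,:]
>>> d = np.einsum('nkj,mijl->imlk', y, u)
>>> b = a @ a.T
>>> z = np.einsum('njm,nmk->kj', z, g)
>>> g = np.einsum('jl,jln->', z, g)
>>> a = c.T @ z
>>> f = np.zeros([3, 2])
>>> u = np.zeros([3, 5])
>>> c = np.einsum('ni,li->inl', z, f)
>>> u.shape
(3, 5)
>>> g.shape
()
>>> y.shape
(11, 2, 2)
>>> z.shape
(11, 2)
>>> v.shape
(11, 2, 11)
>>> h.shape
(11, 2, 5)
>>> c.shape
(2, 11, 3)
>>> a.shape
(2, 2, 2)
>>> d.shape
(17, 3, 5, 2)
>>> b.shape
(3, 3)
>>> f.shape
(3, 2)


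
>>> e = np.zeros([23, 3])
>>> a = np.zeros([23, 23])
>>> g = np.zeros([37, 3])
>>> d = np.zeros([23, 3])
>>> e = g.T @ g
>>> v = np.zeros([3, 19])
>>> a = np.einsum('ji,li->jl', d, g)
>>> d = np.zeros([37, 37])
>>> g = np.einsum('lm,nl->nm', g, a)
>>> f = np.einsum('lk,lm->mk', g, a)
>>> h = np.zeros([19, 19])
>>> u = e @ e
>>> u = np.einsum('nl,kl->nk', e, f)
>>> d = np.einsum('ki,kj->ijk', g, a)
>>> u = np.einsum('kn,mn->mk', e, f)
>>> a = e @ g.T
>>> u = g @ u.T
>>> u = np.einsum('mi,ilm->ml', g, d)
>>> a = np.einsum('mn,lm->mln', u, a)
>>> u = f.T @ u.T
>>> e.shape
(3, 3)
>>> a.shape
(23, 3, 37)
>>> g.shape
(23, 3)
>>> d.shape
(3, 37, 23)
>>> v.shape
(3, 19)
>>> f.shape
(37, 3)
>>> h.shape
(19, 19)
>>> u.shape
(3, 23)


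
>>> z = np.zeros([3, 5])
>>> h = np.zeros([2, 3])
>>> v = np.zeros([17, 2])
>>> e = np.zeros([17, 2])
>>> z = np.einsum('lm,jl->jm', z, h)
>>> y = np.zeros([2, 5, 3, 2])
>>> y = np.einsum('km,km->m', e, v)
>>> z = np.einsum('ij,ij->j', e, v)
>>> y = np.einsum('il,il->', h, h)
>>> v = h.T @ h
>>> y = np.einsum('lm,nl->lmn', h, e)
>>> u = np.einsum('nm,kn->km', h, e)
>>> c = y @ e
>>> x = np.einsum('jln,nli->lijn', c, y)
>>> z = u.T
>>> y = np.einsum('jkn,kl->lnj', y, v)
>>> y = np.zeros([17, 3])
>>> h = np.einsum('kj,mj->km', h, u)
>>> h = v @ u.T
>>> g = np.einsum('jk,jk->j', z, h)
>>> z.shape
(3, 17)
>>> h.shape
(3, 17)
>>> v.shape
(3, 3)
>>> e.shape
(17, 2)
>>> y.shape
(17, 3)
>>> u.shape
(17, 3)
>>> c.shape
(2, 3, 2)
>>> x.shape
(3, 17, 2, 2)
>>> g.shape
(3,)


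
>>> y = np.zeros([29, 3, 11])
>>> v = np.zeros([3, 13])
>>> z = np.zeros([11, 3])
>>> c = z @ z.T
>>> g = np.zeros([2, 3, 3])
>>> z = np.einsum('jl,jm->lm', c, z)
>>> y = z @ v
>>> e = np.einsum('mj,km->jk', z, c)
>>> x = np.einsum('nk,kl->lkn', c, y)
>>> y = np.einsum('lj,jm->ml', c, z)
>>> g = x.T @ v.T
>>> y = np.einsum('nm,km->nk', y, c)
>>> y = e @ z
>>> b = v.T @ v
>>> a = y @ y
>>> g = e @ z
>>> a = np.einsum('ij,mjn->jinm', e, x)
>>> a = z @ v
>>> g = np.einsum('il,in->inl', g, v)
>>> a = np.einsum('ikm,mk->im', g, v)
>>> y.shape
(3, 3)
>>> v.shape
(3, 13)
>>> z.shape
(11, 3)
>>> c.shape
(11, 11)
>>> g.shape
(3, 13, 3)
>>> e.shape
(3, 11)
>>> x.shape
(13, 11, 11)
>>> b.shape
(13, 13)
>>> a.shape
(3, 3)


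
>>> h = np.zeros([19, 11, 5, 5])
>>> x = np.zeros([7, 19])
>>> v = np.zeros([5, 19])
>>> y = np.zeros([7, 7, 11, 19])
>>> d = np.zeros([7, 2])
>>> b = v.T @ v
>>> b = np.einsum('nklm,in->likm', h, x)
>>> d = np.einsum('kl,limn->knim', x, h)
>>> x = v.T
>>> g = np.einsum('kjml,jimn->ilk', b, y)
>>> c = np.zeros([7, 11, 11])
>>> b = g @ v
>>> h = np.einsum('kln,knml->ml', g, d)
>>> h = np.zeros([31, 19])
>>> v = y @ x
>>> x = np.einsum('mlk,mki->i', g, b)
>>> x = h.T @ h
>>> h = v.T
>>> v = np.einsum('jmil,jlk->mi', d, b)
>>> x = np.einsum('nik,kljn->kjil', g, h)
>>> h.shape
(5, 11, 7, 7)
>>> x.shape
(5, 7, 5, 11)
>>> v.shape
(5, 11)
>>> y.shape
(7, 7, 11, 19)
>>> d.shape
(7, 5, 11, 5)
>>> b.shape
(7, 5, 19)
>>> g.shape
(7, 5, 5)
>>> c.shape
(7, 11, 11)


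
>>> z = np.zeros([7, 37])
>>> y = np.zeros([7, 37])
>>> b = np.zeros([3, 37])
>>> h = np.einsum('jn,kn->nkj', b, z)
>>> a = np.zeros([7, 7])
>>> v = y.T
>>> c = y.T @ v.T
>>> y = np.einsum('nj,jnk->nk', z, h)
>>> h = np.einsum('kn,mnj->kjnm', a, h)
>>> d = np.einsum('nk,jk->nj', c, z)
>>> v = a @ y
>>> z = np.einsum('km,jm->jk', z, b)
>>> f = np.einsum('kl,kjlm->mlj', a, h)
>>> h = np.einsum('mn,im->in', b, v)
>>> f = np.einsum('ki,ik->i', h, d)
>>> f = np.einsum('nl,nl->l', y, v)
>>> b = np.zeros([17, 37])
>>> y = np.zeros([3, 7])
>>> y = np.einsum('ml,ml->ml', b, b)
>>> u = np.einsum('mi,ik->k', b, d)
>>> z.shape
(3, 7)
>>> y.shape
(17, 37)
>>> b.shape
(17, 37)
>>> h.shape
(7, 37)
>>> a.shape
(7, 7)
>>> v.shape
(7, 3)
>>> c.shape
(37, 37)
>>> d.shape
(37, 7)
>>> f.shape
(3,)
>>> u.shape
(7,)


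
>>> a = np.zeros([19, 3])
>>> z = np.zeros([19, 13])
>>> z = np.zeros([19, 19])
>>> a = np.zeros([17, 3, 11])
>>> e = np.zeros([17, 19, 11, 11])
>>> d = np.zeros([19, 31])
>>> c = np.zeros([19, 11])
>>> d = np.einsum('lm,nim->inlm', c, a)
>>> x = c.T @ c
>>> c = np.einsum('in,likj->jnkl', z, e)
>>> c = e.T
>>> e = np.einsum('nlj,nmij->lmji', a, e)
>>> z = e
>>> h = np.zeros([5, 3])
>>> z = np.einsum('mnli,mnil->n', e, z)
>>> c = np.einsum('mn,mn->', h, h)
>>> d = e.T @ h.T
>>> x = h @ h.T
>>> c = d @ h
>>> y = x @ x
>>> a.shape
(17, 3, 11)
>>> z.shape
(19,)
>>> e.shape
(3, 19, 11, 11)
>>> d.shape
(11, 11, 19, 5)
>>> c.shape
(11, 11, 19, 3)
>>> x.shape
(5, 5)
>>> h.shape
(5, 3)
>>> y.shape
(5, 5)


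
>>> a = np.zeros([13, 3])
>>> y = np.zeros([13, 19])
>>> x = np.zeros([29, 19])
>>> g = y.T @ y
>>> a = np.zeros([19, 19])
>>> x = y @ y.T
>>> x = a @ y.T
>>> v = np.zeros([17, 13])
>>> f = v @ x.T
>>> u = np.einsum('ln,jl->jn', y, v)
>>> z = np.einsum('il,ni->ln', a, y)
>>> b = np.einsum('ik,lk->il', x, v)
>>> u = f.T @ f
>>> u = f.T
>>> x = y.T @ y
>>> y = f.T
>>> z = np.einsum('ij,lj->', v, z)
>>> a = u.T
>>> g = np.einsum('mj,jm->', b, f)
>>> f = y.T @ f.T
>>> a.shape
(17, 19)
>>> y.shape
(19, 17)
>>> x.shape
(19, 19)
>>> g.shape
()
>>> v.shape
(17, 13)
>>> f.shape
(17, 17)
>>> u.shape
(19, 17)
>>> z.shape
()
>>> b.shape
(19, 17)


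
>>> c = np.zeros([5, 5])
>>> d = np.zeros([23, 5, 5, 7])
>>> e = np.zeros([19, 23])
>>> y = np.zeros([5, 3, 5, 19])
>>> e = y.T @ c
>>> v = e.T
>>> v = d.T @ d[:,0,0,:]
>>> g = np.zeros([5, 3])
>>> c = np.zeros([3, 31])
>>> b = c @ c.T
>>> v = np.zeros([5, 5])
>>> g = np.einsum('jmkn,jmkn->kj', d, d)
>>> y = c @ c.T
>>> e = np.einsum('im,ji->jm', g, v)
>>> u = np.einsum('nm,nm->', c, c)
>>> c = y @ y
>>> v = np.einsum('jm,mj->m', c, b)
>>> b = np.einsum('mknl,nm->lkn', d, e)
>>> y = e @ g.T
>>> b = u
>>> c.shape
(3, 3)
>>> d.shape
(23, 5, 5, 7)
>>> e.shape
(5, 23)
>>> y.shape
(5, 5)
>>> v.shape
(3,)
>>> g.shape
(5, 23)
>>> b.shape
()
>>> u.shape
()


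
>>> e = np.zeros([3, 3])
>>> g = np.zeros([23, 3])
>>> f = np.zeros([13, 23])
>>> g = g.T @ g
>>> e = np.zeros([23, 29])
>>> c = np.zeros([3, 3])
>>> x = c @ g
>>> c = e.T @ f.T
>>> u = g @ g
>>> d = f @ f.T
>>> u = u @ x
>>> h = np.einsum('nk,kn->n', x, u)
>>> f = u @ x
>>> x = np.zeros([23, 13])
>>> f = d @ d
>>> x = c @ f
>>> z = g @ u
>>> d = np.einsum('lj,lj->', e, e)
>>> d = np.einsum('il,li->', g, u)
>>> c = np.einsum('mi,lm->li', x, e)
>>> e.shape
(23, 29)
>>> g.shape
(3, 3)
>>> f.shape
(13, 13)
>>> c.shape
(23, 13)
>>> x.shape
(29, 13)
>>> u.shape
(3, 3)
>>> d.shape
()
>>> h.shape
(3,)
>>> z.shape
(3, 3)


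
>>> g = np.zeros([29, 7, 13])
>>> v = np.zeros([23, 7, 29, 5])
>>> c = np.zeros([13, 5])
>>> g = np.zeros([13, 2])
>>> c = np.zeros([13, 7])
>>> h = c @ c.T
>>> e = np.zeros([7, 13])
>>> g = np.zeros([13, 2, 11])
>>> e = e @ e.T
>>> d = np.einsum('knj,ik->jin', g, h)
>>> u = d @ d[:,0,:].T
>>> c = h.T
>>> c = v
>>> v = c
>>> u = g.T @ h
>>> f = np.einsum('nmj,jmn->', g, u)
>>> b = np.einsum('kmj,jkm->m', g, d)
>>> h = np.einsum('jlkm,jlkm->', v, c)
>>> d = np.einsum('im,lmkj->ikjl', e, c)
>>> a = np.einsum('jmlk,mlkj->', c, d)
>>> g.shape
(13, 2, 11)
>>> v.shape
(23, 7, 29, 5)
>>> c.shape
(23, 7, 29, 5)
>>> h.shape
()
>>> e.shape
(7, 7)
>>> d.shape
(7, 29, 5, 23)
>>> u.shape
(11, 2, 13)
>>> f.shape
()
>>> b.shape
(2,)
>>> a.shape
()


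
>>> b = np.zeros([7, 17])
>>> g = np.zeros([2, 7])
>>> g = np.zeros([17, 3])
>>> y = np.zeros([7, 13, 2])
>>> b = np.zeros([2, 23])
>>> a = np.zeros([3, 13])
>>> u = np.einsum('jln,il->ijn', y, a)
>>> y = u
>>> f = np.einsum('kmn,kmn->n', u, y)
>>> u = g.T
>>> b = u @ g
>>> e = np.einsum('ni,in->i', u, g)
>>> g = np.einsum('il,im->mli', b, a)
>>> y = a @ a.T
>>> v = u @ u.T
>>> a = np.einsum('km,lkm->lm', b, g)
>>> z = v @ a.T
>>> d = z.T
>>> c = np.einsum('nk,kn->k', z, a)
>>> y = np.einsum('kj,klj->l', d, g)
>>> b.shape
(3, 3)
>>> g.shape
(13, 3, 3)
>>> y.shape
(3,)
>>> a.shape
(13, 3)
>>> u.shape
(3, 17)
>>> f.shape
(2,)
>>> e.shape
(17,)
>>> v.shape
(3, 3)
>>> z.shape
(3, 13)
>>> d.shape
(13, 3)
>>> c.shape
(13,)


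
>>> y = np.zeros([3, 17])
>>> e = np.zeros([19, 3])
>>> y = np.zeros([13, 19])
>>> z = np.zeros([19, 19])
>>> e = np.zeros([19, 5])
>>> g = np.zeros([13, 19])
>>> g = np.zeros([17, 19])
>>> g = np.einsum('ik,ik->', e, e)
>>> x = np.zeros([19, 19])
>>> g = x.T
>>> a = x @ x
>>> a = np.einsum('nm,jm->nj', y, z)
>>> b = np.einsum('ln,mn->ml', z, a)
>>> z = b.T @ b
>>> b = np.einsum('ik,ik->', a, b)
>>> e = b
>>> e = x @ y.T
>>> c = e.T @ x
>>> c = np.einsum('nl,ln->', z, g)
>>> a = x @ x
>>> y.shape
(13, 19)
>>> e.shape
(19, 13)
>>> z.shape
(19, 19)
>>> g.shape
(19, 19)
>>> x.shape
(19, 19)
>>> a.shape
(19, 19)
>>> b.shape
()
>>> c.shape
()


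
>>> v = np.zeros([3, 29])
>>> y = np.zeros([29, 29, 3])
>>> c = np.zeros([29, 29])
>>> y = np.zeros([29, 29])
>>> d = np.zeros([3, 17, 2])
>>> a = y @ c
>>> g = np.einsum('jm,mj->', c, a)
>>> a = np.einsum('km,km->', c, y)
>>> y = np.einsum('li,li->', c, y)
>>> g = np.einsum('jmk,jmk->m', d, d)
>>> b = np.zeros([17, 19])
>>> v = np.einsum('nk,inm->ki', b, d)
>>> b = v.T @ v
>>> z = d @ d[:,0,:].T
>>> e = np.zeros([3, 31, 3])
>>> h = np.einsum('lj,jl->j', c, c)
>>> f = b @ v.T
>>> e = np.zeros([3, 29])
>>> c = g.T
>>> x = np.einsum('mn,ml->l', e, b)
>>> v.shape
(19, 3)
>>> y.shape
()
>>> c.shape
(17,)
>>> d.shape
(3, 17, 2)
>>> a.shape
()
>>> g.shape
(17,)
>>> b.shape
(3, 3)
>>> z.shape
(3, 17, 3)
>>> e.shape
(3, 29)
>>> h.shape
(29,)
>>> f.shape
(3, 19)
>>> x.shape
(3,)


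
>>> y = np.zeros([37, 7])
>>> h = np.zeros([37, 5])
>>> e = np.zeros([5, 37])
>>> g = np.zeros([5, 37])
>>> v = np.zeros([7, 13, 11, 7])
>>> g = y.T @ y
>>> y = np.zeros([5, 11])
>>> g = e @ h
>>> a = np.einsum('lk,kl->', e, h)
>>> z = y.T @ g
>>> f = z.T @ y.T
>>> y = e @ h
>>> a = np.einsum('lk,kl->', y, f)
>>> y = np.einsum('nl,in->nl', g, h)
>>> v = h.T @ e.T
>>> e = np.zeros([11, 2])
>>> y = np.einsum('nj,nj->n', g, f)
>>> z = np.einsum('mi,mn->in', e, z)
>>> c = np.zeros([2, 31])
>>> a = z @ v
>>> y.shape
(5,)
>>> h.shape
(37, 5)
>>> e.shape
(11, 2)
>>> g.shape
(5, 5)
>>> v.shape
(5, 5)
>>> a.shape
(2, 5)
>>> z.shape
(2, 5)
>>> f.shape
(5, 5)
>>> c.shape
(2, 31)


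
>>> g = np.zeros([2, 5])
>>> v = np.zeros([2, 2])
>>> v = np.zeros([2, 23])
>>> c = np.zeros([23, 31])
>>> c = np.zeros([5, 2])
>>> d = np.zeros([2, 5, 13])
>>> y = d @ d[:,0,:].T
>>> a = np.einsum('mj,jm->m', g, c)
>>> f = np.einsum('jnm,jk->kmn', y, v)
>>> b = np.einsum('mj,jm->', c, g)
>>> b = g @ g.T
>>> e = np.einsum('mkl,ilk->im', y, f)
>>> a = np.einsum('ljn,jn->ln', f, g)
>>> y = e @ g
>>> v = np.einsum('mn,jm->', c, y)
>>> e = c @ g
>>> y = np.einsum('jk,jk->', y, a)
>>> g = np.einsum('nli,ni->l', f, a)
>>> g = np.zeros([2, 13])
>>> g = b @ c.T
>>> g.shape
(2, 5)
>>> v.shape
()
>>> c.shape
(5, 2)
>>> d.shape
(2, 5, 13)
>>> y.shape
()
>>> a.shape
(23, 5)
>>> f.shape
(23, 2, 5)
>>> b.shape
(2, 2)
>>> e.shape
(5, 5)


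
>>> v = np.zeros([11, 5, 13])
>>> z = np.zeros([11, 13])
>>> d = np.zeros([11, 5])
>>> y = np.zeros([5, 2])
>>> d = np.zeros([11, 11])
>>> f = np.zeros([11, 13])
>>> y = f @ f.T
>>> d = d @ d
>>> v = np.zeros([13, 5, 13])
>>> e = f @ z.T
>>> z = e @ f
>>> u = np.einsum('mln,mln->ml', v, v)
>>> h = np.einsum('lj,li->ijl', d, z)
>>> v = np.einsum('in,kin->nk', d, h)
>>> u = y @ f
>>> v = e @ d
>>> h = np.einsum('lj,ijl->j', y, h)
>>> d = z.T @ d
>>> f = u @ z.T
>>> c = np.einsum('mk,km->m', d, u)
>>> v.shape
(11, 11)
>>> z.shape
(11, 13)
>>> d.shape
(13, 11)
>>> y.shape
(11, 11)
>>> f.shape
(11, 11)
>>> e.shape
(11, 11)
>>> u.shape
(11, 13)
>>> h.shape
(11,)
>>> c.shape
(13,)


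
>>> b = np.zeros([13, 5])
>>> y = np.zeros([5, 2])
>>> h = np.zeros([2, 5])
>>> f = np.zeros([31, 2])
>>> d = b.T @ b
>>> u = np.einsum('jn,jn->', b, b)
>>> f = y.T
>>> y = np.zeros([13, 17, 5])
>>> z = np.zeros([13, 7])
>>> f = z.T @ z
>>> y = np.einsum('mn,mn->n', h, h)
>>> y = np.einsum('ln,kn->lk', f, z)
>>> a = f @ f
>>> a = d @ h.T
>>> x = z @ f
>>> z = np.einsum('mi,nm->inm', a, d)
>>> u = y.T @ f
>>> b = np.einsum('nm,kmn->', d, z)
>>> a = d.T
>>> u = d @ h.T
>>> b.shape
()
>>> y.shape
(7, 13)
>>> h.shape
(2, 5)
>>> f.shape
(7, 7)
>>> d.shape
(5, 5)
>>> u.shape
(5, 2)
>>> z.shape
(2, 5, 5)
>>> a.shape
(5, 5)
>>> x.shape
(13, 7)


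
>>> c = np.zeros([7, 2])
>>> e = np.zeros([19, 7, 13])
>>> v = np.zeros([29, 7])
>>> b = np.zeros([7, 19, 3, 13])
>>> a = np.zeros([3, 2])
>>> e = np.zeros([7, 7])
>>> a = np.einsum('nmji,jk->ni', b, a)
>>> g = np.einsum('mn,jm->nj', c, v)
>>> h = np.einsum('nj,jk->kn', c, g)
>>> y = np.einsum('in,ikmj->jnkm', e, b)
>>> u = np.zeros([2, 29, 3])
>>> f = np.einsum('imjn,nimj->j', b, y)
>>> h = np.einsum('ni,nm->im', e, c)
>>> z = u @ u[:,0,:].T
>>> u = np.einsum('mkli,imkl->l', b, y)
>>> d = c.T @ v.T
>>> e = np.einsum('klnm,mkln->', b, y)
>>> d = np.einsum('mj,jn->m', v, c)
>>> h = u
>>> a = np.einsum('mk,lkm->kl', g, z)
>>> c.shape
(7, 2)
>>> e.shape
()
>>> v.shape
(29, 7)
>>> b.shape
(7, 19, 3, 13)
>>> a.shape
(29, 2)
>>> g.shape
(2, 29)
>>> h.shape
(3,)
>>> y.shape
(13, 7, 19, 3)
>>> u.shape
(3,)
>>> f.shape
(3,)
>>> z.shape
(2, 29, 2)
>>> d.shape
(29,)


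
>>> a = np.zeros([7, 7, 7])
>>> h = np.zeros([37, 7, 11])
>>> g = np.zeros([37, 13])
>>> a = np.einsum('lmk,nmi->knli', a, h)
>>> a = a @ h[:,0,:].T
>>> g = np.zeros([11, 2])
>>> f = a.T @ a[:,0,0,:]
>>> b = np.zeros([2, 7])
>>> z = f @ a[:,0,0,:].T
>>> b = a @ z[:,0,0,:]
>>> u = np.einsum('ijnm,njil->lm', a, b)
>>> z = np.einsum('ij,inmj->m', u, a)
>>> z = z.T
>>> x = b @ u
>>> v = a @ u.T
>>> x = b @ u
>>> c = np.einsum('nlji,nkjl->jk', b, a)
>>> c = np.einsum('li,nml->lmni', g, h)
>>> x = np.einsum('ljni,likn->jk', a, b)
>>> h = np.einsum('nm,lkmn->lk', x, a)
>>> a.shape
(7, 37, 7, 37)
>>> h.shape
(7, 37)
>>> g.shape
(11, 2)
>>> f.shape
(37, 7, 37, 37)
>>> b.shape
(7, 37, 7, 7)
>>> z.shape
(7,)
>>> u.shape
(7, 37)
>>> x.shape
(37, 7)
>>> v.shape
(7, 37, 7, 7)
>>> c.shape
(11, 7, 37, 2)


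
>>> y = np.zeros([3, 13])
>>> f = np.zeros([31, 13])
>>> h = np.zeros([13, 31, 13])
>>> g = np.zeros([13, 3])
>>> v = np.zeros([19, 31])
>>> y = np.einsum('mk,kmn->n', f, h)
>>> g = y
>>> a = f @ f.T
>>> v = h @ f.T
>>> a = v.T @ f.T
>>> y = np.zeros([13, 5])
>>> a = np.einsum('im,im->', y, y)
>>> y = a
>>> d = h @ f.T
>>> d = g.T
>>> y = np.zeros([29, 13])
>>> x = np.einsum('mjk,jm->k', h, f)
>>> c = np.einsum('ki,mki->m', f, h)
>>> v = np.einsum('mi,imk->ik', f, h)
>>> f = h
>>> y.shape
(29, 13)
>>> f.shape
(13, 31, 13)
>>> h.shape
(13, 31, 13)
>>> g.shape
(13,)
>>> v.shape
(13, 13)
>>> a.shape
()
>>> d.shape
(13,)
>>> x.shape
(13,)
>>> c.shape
(13,)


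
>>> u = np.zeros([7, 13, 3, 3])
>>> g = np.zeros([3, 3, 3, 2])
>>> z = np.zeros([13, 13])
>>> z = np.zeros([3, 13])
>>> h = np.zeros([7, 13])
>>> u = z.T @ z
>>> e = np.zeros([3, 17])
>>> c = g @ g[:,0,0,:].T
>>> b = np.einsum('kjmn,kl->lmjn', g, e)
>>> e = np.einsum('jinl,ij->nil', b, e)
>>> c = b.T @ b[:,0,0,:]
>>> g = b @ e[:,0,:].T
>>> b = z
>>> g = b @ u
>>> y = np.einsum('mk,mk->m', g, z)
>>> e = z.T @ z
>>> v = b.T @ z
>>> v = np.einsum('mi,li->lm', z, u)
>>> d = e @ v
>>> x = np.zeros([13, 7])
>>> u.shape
(13, 13)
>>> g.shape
(3, 13)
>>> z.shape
(3, 13)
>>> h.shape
(7, 13)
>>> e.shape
(13, 13)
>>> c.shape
(2, 3, 3, 2)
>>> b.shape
(3, 13)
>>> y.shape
(3,)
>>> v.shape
(13, 3)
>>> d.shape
(13, 3)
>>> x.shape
(13, 7)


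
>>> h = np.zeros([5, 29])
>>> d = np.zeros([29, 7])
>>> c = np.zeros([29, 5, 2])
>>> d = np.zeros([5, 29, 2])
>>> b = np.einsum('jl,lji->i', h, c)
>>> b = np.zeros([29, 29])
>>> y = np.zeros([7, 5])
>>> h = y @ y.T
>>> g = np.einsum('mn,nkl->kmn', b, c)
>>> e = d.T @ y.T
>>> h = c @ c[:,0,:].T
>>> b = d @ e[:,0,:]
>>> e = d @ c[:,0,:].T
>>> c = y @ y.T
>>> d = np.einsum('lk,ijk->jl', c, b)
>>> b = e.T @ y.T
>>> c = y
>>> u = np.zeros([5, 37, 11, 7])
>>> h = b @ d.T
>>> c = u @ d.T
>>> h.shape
(29, 29, 29)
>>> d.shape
(29, 7)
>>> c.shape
(5, 37, 11, 29)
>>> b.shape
(29, 29, 7)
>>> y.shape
(7, 5)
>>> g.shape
(5, 29, 29)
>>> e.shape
(5, 29, 29)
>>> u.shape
(5, 37, 11, 7)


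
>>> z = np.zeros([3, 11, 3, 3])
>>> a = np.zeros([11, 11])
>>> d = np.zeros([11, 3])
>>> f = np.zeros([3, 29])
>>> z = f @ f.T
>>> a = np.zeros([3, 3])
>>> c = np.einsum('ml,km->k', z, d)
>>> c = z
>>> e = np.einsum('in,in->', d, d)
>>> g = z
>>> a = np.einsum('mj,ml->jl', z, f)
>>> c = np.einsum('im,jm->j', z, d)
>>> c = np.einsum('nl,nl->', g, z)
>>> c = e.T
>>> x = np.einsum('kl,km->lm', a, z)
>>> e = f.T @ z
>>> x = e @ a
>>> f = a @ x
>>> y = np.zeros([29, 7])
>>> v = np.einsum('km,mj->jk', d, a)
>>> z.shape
(3, 3)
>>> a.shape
(3, 29)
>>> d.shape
(11, 3)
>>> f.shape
(3, 29)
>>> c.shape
()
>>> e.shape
(29, 3)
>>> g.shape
(3, 3)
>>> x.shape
(29, 29)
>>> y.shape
(29, 7)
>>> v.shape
(29, 11)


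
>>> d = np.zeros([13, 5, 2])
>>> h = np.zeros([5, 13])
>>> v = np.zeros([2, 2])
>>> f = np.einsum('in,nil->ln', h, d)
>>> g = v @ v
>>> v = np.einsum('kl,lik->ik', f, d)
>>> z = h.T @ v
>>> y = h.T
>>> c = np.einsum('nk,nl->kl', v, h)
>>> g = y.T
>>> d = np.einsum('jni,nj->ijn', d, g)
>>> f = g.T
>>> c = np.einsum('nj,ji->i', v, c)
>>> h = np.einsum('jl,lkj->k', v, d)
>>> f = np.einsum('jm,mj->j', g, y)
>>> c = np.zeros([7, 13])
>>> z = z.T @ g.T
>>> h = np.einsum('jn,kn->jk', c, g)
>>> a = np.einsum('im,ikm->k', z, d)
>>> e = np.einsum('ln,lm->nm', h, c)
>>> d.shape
(2, 13, 5)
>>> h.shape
(7, 5)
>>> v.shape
(5, 2)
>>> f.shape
(5,)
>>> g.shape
(5, 13)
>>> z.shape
(2, 5)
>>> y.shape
(13, 5)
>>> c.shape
(7, 13)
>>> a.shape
(13,)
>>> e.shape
(5, 13)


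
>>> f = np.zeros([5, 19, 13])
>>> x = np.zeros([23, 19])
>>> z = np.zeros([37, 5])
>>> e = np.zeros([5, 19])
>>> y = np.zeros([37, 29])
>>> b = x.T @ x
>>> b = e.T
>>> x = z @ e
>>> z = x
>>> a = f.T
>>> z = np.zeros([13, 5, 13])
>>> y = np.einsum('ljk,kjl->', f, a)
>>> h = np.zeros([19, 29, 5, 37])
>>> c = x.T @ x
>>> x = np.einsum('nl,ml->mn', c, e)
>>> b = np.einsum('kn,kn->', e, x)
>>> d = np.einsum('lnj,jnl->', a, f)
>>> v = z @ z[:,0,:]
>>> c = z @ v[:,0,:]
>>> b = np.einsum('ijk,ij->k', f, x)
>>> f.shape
(5, 19, 13)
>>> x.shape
(5, 19)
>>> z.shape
(13, 5, 13)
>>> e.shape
(5, 19)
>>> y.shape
()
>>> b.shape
(13,)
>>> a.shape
(13, 19, 5)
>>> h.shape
(19, 29, 5, 37)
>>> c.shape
(13, 5, 13)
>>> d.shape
()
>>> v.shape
(13, 5, 13)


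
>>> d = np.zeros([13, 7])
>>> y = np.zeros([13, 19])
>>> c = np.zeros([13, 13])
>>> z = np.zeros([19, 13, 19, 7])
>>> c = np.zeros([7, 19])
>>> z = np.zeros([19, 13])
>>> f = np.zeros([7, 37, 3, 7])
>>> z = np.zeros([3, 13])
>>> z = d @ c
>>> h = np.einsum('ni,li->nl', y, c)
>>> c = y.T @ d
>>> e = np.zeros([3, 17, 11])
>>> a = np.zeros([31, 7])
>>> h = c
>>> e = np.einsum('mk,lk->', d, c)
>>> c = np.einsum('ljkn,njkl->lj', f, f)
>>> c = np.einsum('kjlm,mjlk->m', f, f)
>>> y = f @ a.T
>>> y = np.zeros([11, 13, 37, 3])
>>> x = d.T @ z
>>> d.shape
(13, 7)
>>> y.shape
(11, 13, 37, 3)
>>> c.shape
(7,)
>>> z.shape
(13, 19)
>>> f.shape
(7, 37, 3, 7)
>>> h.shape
(19, 7)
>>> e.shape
()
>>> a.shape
(31, 7)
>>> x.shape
(7, 19)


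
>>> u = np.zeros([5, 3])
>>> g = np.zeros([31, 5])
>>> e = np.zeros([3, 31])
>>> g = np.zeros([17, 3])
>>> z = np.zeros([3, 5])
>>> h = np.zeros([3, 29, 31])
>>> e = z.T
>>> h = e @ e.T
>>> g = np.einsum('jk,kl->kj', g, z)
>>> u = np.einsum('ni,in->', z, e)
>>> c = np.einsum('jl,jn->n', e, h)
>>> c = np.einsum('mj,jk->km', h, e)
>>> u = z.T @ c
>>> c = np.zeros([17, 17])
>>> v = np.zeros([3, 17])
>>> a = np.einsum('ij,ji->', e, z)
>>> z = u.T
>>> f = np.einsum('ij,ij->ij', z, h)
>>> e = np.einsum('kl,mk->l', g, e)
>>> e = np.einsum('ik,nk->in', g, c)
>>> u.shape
(5, 5)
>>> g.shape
(3, 17)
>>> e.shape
(3, 17)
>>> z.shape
(5, 5)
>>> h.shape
(5, 5)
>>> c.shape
(17, 17)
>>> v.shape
(3, 17)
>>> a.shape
()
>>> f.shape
(5, 5)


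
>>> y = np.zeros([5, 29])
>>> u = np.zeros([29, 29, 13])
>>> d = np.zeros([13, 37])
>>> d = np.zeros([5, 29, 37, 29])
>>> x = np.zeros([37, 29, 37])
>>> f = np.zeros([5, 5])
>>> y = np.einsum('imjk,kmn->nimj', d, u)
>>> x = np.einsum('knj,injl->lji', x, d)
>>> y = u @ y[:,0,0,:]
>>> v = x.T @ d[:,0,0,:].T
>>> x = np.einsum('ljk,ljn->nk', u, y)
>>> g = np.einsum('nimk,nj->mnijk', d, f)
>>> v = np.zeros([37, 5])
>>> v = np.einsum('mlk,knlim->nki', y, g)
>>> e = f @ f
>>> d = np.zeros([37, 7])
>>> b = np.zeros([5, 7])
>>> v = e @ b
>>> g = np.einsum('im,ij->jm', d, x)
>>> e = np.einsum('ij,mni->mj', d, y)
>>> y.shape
(29, 29, 37)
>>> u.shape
(29, 29, 13)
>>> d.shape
(37, 7)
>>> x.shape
(37, 13)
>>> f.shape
(5, 5)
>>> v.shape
(5, 7)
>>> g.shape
(13, 7)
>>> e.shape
(29, 7)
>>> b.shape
(5, 7)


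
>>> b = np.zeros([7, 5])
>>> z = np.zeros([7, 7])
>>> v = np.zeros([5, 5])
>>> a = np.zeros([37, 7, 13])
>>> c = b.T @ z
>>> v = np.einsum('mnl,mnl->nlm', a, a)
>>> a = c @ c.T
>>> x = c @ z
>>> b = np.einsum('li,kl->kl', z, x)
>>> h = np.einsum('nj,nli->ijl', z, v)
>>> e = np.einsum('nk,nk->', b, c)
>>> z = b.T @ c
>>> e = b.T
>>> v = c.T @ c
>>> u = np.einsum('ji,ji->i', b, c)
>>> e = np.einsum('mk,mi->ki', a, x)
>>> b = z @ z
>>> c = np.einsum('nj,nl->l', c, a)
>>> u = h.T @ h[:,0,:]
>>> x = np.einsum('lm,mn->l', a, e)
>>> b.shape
(7, 7)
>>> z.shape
(7, 7)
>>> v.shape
(7, 7)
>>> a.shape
(5, 5)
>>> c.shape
(5,)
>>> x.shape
(5,)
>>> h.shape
(37, 7, 13)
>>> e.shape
(5, 7)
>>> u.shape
(13, 7, 13)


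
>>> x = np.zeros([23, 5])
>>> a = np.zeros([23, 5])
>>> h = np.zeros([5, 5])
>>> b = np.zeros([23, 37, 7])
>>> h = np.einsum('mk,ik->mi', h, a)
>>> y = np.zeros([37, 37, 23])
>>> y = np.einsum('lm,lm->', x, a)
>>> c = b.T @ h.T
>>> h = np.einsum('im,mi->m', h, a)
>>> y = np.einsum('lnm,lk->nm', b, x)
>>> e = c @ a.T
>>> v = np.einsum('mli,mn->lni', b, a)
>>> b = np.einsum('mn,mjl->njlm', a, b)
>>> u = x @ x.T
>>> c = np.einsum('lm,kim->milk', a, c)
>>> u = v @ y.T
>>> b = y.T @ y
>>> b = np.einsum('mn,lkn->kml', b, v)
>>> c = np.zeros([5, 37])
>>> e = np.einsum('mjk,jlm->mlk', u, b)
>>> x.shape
(23, 5)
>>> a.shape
(23, 5)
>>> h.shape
(23,)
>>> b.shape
(5, 7, 37)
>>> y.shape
(37, 7)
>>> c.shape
(5, 37)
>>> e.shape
(37, 7, 37)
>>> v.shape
(37, 5, 7)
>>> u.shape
(37, 5, 37)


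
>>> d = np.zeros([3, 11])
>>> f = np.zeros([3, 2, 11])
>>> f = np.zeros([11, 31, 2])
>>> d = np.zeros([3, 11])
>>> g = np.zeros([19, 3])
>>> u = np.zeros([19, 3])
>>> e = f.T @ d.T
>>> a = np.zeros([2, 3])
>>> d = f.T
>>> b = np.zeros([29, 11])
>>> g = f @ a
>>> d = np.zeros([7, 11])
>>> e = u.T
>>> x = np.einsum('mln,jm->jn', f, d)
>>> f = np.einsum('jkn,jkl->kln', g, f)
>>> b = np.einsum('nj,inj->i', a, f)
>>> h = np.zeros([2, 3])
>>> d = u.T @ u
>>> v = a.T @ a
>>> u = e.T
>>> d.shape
(3, 3)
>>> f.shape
(31, 2, 3)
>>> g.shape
(11, 31, 3)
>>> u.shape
(19, 3)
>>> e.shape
(3, 19)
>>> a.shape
(2, 3)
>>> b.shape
(31,)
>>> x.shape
(7, 2)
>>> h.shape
(2, 3)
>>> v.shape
(3, 3)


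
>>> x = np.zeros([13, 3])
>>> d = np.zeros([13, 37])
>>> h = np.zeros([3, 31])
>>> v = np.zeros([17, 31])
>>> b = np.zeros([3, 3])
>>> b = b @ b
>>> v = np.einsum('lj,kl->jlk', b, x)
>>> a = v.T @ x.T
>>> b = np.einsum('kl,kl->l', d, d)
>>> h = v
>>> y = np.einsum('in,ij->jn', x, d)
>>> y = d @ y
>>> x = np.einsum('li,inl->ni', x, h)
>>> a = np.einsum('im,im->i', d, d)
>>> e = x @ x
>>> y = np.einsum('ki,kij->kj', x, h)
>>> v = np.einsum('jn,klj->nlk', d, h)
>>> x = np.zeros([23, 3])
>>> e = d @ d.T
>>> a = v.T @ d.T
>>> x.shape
(23, 3)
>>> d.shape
(13, 37)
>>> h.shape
(3, 3, 13)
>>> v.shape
(37, 3, 3)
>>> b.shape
(37,)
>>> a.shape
(3, 3, 13)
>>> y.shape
(3, 13)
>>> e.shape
(13, 13)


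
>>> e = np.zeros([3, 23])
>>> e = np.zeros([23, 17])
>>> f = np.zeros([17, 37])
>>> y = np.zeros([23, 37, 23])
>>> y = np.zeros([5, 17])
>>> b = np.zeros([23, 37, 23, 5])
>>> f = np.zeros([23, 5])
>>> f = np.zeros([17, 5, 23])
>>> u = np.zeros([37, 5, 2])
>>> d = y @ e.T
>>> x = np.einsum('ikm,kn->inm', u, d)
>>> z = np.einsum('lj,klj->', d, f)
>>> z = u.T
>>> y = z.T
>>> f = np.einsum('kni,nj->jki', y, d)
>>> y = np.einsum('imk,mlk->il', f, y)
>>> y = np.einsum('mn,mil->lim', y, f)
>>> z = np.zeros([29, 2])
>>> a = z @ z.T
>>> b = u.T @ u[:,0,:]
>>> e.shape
(23, 17)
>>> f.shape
(23, 37, 2)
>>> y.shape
(2, 37, 23)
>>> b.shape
(2, 5, 2)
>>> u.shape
(37, 5, 2)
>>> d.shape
(5, 23)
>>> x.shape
(37, 23, 2)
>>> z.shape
(29, 2)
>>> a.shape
(29, 29)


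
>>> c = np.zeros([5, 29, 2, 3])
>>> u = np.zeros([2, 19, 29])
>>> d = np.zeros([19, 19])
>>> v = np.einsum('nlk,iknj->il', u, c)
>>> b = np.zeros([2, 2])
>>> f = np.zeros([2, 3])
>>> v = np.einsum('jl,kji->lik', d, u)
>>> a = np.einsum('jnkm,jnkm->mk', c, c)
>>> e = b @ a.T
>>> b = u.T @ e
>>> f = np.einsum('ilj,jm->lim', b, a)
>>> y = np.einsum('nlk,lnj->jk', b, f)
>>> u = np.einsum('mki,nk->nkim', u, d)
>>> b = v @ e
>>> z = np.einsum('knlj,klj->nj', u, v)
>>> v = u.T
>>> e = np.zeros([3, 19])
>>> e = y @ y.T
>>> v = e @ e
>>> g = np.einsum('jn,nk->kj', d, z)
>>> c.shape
(5, 29, 2, 3)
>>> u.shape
(19, 19, 29, 2)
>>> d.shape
(19, 19)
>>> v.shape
(2, 2)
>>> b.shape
(19, 29, 3)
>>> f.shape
(19, 29, 2)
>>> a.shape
(3, 2)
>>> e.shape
(2, 2)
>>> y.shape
(2, 3)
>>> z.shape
(19, 2)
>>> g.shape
(2, 19)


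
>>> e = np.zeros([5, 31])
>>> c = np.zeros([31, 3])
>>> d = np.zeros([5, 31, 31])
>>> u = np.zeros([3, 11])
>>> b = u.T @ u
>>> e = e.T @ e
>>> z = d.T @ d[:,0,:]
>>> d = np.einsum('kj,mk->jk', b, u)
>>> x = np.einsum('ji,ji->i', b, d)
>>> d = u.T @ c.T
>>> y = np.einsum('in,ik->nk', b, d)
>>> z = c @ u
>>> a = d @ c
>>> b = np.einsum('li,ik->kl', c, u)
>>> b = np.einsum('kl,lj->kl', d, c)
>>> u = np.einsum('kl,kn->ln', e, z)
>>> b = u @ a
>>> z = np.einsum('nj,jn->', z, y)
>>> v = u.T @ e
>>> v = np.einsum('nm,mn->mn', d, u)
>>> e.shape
(31, 31)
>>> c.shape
(31, 3)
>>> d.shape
(11, 31)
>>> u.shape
(31, 11)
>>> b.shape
(31, 3)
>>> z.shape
()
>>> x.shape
(11,)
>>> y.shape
(11, 31)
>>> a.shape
(11, 3)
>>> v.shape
(31, 11)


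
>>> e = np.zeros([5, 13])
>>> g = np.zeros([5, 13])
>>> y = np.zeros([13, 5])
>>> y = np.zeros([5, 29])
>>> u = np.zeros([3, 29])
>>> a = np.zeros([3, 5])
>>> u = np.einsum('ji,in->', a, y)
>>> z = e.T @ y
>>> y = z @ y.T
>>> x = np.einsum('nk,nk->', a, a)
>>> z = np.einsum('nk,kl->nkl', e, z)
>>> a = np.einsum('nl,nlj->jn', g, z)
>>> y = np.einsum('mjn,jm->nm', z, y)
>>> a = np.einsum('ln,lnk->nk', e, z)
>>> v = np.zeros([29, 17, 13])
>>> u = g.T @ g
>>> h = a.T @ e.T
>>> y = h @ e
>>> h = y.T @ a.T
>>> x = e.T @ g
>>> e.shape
(5, 13)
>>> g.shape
(5, 13)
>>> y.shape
(29, 13)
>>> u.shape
(13, 13)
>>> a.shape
(13, 29)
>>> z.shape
(5, 13, 29)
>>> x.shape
(13, 13)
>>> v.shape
(29, 17, 13)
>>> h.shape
(13, 13)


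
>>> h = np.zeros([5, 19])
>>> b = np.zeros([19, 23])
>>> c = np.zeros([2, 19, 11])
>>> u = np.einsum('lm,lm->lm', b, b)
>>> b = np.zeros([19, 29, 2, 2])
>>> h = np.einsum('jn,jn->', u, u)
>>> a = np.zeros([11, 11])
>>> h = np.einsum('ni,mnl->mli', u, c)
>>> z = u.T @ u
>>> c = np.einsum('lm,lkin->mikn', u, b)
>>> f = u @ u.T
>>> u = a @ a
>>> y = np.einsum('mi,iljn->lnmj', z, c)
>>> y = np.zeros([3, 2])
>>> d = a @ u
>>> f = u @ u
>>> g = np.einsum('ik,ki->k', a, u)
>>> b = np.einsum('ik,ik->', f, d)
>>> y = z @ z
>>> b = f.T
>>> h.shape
(2, 11, 23)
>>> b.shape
(11, 11)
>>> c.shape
(23, 2, 29, 2)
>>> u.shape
(11, 11)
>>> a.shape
(11, 11)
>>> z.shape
(23, 23)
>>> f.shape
(11, 11)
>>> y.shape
(23, 23)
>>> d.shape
(11, 11)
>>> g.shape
(11,)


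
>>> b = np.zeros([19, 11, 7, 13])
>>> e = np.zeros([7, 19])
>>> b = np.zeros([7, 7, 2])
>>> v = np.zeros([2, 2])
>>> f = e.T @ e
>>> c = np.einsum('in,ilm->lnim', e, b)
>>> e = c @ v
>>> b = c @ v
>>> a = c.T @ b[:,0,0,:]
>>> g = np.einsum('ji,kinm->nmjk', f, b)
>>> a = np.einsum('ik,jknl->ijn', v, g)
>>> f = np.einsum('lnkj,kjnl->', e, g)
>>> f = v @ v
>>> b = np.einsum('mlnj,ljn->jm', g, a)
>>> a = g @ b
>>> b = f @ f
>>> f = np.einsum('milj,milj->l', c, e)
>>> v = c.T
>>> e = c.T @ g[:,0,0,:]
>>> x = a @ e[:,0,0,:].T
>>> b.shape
(2, 2)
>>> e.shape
(2, 7, 19, 7)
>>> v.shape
(2, 7, 19, 7)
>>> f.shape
(7,)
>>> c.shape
(7, 19, 7, 2)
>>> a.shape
(7, 2, 19, 7)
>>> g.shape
(7, 2, 19, 7)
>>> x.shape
(7, 2, 19, 2)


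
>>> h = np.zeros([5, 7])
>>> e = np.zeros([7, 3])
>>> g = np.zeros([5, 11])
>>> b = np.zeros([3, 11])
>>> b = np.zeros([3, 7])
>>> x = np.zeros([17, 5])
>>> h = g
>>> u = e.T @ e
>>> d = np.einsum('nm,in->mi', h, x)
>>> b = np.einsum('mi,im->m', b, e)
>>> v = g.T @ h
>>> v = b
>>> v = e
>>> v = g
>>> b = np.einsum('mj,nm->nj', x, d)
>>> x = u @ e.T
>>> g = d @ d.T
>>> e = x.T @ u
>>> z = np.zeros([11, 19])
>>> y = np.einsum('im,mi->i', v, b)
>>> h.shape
(5, 11)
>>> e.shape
(7, 3)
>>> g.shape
(11, 11)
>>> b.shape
(11, 5)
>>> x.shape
(3, 7)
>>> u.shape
(3, 3)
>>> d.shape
(11, 17)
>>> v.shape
(5, 11)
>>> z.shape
(11, 19)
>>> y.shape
(5,)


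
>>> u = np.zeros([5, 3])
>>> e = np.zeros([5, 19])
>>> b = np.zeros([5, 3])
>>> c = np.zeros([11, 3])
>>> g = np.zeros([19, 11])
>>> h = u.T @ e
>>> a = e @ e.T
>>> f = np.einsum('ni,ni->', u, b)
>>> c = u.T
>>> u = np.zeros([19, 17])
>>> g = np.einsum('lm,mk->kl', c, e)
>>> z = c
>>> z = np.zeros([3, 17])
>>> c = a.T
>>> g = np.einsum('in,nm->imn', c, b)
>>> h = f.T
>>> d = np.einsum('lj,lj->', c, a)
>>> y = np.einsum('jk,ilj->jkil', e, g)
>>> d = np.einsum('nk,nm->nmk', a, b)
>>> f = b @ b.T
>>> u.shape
(19, 17)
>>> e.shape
(5, 19)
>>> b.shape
(5, 3)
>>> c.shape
(5, 5)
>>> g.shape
(5, 3, 5)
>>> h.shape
()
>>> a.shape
(5, 5)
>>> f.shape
(5, 5)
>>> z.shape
(3, 17)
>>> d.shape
(5, 3, 5)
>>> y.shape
(5, 19, 5, 3)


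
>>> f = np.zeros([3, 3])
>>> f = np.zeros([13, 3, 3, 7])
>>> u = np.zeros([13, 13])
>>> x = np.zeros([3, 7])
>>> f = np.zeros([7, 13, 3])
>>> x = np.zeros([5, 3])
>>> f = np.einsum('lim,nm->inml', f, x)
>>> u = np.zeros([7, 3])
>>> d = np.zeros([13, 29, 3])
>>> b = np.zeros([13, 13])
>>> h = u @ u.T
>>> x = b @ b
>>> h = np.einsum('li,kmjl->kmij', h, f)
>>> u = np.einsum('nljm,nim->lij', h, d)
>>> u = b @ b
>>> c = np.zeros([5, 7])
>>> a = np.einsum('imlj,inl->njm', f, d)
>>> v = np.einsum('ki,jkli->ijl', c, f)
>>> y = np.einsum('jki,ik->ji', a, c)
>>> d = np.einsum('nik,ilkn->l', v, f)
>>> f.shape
(13, 5, 3, 7)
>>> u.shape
(13, 13)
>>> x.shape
(13, 13)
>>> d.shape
(5,)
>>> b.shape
(13, 13)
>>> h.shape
(13, 5, 7, 3)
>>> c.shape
(5, 7)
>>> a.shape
(29, 7, 5)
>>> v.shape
(7, 13, 3)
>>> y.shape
(29, 5)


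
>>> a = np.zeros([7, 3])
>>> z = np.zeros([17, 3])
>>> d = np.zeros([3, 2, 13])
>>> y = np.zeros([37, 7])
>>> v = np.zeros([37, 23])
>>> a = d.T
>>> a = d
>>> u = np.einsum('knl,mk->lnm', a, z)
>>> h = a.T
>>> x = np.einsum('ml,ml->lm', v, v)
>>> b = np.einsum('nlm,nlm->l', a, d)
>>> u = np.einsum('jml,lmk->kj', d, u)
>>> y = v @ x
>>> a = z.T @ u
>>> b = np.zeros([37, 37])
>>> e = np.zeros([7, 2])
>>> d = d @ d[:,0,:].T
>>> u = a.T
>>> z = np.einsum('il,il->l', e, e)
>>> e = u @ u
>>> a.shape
(3, 3)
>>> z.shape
(2,)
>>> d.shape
(3, 2, 3)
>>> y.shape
(37, 37)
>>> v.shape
(37, 23)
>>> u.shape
(3, 3)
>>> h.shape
(13, 2, 3)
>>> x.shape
(23, 37)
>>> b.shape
(37, 37)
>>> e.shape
(3, 3)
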